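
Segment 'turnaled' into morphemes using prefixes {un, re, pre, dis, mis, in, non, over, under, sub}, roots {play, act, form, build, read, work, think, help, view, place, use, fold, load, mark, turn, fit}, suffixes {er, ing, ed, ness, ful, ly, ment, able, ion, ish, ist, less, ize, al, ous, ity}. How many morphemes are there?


Segmenting 'turnaled' against the inventory:
  'turn' -> root (morpheme 1)
  'al' -> suffix (morpheme 2)
  'ed' -> suffix (morpheme 3)
Total morphemes: 3

3


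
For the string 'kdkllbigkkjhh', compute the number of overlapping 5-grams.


String 'kdkllbigkkjhh' has length L = 13.
Number of overlapping n-grams = L - n + 1
Substituting: 13 - 5 + 1 = 9

9


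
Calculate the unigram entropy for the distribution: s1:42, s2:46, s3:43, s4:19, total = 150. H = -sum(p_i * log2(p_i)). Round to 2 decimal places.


Computing entropy H = -sum(p_i * log2(p_i)):
  s1: p = 42/150 = 0.2800, -p*log2(p) = 0.5142
  s2: p = 46/150 = 0.3067, -p*log2(p) = 0.5229
  s3: p = 43/150 = 0.2867, -p*log2(p) = 0.5167
  s4: p = 19/150 = 0.1267, -p*log2(p) = 0.3776
H = sum of terms = 1.9314
Rounded to 2 decimals: 1.93

1.93


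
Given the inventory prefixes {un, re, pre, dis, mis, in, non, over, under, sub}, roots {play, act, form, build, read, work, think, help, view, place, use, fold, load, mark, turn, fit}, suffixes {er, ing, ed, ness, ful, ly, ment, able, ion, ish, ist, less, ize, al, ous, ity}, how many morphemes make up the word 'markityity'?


Segmenting 'markityity' against the inventory:
  'mark' -> root (morpheme 1)
  'ity' -> suffix (morpheme 2)
  'ity' -> suffix (morpheme 3)
Total morphemes: 3

3


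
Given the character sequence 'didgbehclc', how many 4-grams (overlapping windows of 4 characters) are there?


String 'didgbehclc' has length L = 10.
Number of overlapping n-grams = L - n + 1
Substituting: 10 - 4 + 1 = 7

7


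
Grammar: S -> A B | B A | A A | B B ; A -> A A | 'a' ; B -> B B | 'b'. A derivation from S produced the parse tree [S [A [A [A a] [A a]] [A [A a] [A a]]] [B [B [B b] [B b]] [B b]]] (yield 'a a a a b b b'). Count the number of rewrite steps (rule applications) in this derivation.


Every bracketed nonterminal node [X ...] in the tree is produced by exactly one rule application.
Reading the tree off as a leftmost derivation:
  Step 1: S  =>  A B   (applied S -> A B)
  Step 2: A B  =>  A A B   (applied A -> A A)
  Step 3: A A B  =>  A A A B   (applied A -> A A)
  Step 4: A A A B  =>  a A A B   (applied A -> a)
  Step 5: a A A B  =>  a a A B   (applied A -> a)
  Step 6: a a A B  =>  a a A A B   (applied A -> A A)
  Step 7: a a A A B  =>  a a a A B   (applied A -> a)
  Step 8: a a a A B  =>  a a a a B   (applied A -> a)
  Step 9: a a a a B  =>  a a a a B B   (applied B -> B B)
  Step 10: a a a a B B  =>  a a a a B B B   (applied B -> B B)
  Step 11: a a a a B B B  =>  a a a a b B B   (applied B -> b)
  Step 12: a a a a b B B  =>  a a a a b b B   (applied B -> b)
  Step 13: a a a a b b B  =>  a a a a b b b   (applied B -> b)
Final yield: a a a a b b b
Total rewrite steps: 13

13


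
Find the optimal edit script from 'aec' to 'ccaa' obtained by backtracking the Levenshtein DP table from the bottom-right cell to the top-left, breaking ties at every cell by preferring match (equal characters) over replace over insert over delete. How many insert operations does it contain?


Edit distance = 4. Backtracking from cell (3, 4) with preference match > replace > insert > delete,
then listing the resulting alignment 'aec' -> 'ccaa' left to right:
  Step 1: insert 'c' [insertion #1]
  Step 2: replace a->c
  Step 3: replace e->a
  Step 4: replace c->a
Total insertions: 1

1


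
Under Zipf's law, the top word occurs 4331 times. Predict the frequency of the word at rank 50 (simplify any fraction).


Zipf's law: freq(rank) = f1 / rank
f1 = 4331, rank = 50
freq = 4331 / 50
GCD(4331, 50) = 1
Simplified: 4331/50

4331/50


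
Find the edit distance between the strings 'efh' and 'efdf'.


Building DP table for s1='efh' (len 3) and s2='efdf' (len 4):
       e  f  d  f
    0  1  2  3  4
  e 1  0  1  2  3
  f 2  1  0  1  2
  h 3  2  1  1  2
Edit distance = dp[3][4] = 2

2


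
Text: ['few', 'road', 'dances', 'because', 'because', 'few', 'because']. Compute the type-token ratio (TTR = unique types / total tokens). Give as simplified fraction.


Tokens: 7
Unique types: ('because', 'dances', 'few', 'road') = 4
TTR = 4/7
Already in lowest terms.

4/7


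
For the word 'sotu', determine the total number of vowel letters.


Scanning each character of 'sotu':
  Position 1: 's' -> consonant (running count: 0)
  Position 2: 'o' -> vowel (running count: 1)
  Position 3: 't' -> consonant (running count: 1)
  Position 4: 'u' -> vowel (running count: 2)
Total vowels: 2

2


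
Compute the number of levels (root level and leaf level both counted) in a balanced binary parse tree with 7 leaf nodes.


In a balanced binary tree with n leaves the deepest leaf is ceil(log2(n)) edges below the root,
so counting node levels inclusive of root and leaves gives ceil(log2(n)) + 1 levels.
log2(7) = 2.8074
ceil(2.8074) = 3
levels = 3 + 1 = 4

4


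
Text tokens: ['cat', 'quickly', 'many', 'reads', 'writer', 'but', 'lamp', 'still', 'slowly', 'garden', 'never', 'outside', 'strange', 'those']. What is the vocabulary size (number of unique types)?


Listing all tokens and tracking unique types:
  Token 1: 'cat' -> NEW (unique so far: 1)
  Token 2: 'quickly' -> NEW (unique so far: 2)
  Token 3: 'many' -> NEW (unique so far: 3)
  Token 4: 'reads' -> NEW (unique so far: 4)
  Token 5: 'writer' -> NEW (unique so far: 5)
  Token 6: 'but' -> NEW (unique so far: 6)
  Token 7: 'lamp' -> NEW (unique so far: 7)
  Token 8: 'still' -> NEW (unique so far: 8)
  Token 9: 'slowly' -> NEW (unique so far: 9)
  Token 10: 'garden' -> NEW (unique so far: 10)
  Token 11: 'never' -> NEW (unique so far: 11)
  Token 12: 'outside' -> NEW (unique so far: 12)
  Token 13: 'strange' -> NEW (unique so far: 13)
  Token 14: 'those' -> NEW (unique so far: 14)
Unique types: ('but', 'cat', 'garden', 'lamp', 'many', 'never', 'outside', 'quickly', 'reads', 'slowly', 'still', 'strange', 'those', 'writer')
Vocabulary size: 14

14


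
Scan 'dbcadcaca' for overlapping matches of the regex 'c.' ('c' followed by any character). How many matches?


Pattern: c. means 'c' followed by any character.
Scanning 'dbcadcaca' position-by-position:
  Pos 0: window 'db' -> no
  Pos 1: window 'bc' -> no
  Pos 2: window 'ca' -> MATCH
  Pos 3: window 'ad' -> no
  Pos 4: window 'dc' -> no
  Pos 5: window 'ca' -> MATCH
  Pos 6: window 'ac' -> no
  Pos 7: window 'ca' -> MATCH
  Pos 8: window 'a' -> no
Total matches: 3

3


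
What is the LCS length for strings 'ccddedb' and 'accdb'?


DP table for LCS of 'ccddedb' and 'accdb':
       a  c  c  d  b
    0  0  0  0  0  0
  c 0  0  1  1  1  1
  c 0  0  1  2  2  2
  d 0  0  1  2  3  3
  d 0  0  1  2  3  3
  e 0  0  1  2  3  3
  d 0  0  1  2  3  3
  b 0  0  1  2  3  4
LCS: 'ccdb'
LCS length = 4

4


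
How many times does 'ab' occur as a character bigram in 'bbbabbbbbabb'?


Scanning 'bbbabbbbbabb' for bigram 'ab':
  Position 0: 'bb' -> no
  Position 1: 'bb' -> no
  Position 2: 'ba' -> no
  Position 3: 'ab' -> MATCH
  Position 4: 'bb' -> no
  Position 5: 'bb' -> no
  Position 6: 'bb' -> no
  Position 7: 'bb' -> no
  Position 8: 'ba' -> no
  Position 9: 'ab' -> MATCH
  Position 10: 'bb' -> no
Total matches: 2

2


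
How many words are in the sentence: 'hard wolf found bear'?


Counting words by splitting on spaces:
  Word 1: 'hard'
  Word 2: 'wolf'
  Word 3: 'found'
  Word 4: 'bear'
Total words: 4

4


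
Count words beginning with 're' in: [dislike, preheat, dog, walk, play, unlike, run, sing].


Checking each word for prefix 're':
  'dislike' -> no (count: 0)
  'preheat' -> no (count: 0)
  'dog' -> no (count: 0)
  'walk' -> no (count: 0)
  'play' -> no (count: 0)
  'unlike' -> no (count: 0)
  'run' -> no (count: 0)
  'sing' -> no (count: 0)
Total with prefix 're': 0

0


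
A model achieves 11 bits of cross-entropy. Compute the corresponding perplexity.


Perplexity formula: PP = 2^H
H = 11
PP = 2^11
PP = 2^11 = 2048

2048


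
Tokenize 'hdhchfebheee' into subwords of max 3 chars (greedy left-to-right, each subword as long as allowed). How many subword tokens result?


'hdhchfebheee' has 12 characters.
Chunking with max size 3:
  Chunk 1: 'hdh' (positions 0-2)
  Chunk 2: 'chf' (positions 3-5)
  Chunk 3: 'ebh' (positions 6-8)
  Chunk 4: 'eee' (positions 9-11)
Total chunks: ceil(12 / 3) = 4

4


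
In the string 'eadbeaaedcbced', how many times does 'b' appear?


Scanning 'eadbeaaedcbced' for 'b':
  Position 3: 'b' -> MATCH (count: 1)
  Position 10: 'b' -> MATCH (count: 2)
Total occurrences of 'b': 2

2


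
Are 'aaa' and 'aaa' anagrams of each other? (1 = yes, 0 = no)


Sort characters of 'aaa': 'aaa'
Sort characters of 'aaa': 'aaa'
Sorted forms match -> they ARE anagrams
Result: 1

1


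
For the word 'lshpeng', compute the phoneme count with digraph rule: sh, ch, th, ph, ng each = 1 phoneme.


Parsing 'lshpeng' greedily, digraphs first:
  'l' -> consonant phoneme (phonemes so far: 1)
  'sh' -> digraph (1 consonant phoneme) (phonemes so far: 2)
  'p' -> consonant phoneme (phonemes so far: 3)
  'e' -> vowel phoneme (phonemes so far: 4)
  'ng' -> digraph (1 consonant phoneme) (phonemes so far: 5)
Total phonemes: 5

5


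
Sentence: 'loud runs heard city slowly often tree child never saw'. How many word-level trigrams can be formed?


Word trigrams from [10] words:
  Trigram 1: (loud runs heard)
  Trigram 2: (runs heard city)
  Trigram 3: (heard city slowly)
  Trigram 4: (city slowly often)
  Trigram 5: (slowly often tree)
  Trigram 6: (often tree child)
  Trigram 7: (tree child never)
  Trigram 8: (child never saw)
Total word trigrams: 10 - 2 = 8

8


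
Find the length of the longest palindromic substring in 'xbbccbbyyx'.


Scanning 'xbbccbbyyx' for palindromic substrings.
Substring at positions 1-6: 'bbccbb'.
Check: reverse('bbccbb') = 'bbccbb' -> palindrome confirmed.
Neighbouring characters ('x' / 'y') break symmetry, so it cannot extend further.
No longer palindromic substring exists; longest length = 6

6


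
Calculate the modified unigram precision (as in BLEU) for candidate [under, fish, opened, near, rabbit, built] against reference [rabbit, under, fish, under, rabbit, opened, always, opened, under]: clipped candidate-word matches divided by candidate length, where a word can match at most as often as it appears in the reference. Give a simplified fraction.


Reference word counts: {'always': 1, 'fish': 1, 'opened': 2, 'rabbit': 2, 'under': 3}
Checking each candidate word (with clipping):
  'under' -> in reference (ref count 3, used 1/3) -> match (matches: 1)
  'fish' -> in reference (ref count 1, used 1/1) -> match (matches: 2)
  'opened' -> in reference (ref count 2, used 1/2) -> match (matches: 3)
  'near' -> not in reference -> no match (matches: 3)
  'rabbit' -> in reference (ref count 2, used 1/2) -> match (matches: 4)
  'built' -> not in reference -> no match (matches: 4)
Clipped matches: 4, Candidate length: 6
Precision = 4/6 = 2/3

2/3


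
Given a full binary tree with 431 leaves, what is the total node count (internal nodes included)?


Leaf nodes (terminals): 431
Internal nodes = n - 1 = 431 - 1 = 430
Total = leaves + internal = 431 + 430 = 861

861


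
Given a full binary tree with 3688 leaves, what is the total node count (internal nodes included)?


Leaf nodes (terminals): 3688
Internal nodes = n - 1 = 3688 - 1 = 3687
Total = leaves + internal = 3688 + 3687 = 7375

7375


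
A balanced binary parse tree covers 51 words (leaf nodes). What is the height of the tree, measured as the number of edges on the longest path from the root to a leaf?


In a balanced binary tree with n leaves the deepest leaf is ceil(log2(n)) edges below the root.
log2(51) = 5.6724
ceil(5.6724) = 6
height (edges) = 6

6


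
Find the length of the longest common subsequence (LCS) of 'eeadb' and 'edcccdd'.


DP table for LCS of 'eeadb' and 'edcccdd':
       e  d  c  c  c  d  d
    0  0  0  0  0  0  0  0
  e 0  1  1  1  1  1  1  1
  e 0  1  1  1  1  1  1  1
  a 0  1  1  1  1  1  1  1
  d 0  1  2  2  2  2  2  2
  b 0  1  2  2  2  2  2  2
LCS: 'ed'
LCS length = 2

2


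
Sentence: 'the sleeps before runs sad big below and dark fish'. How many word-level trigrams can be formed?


Word trigrams from [10] words:
  Trigram 1: (the sleeps before)
  Trigram 2: (sleeps before runs)
  Trigram 3: (before runs sad)
  Trigram 4: (runs sad big)
  Trigram 5: (sad big below)
  Trigram 6: (big below and)
  Trigram 7: (below and dark)
  Trigram 8: (and dark fish)
Total word trigrams: 10 - 2 = 8

8


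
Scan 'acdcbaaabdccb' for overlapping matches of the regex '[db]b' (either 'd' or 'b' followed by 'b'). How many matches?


Pattern: [db]b means either 'd' or 'b' followed by 'b'.
Scanning 'acdcbaaabdccb' position-by-position:
  Pos 0: window 'ac' -> no
  Pos 1: window 'cd' -> no
  Pos 2: window 'dc' -> no
  Pos 3: window 'cb' -> no
  Pos 4: window 'ba' -> no
  Pos 5: window 'aa' -> no
  Pos 6: window 'aa' -> no
  Pos 7: window 'ab' -> no
  Pos 8: window 'bd' -> no
  Pos 9: window 'dc' -> no
  Pos 10: window 'cc' -> no
  Pos 11: window 'cb' -> no
  Pos 12: window 'b' -> no
Total matches: 0

0


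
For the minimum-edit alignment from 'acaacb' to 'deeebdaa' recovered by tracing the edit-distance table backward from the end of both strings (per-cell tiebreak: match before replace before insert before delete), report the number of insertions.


Edit distance = 8. Backtracking from cell (6, 8) with preference match > replace > insert > delete,
then listing the resulting alignment 'acaacb' -> 'deeebdaa' left to right:
  Step 1: insert 'd' [insertion #1]
  Step 2: insert 'e' [insertion #2]
  Step 3: replace a->e
  Step 4: replace c->e
  Step 5: replace a->b
  Step 6: replace a->d
  Step 7: replace c->a
  Step 8: replace b->a
Total insertions: 2

2


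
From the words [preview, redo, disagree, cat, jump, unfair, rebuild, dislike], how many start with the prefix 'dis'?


Checking each word for prefix 'dis':
  'preview' -> no (count: 0)
  'redo' -> no (count: 0)
  'disagree' -> YES, starts with 'dis' (count: 1)
  'cat' -> no (count: 1)
  'jump' -> no (count: 1)
  'unfair' -> no (count: 1)
  'rebuild' -> no (count: 1)
  'dislike' -> YES, starts with 'dis' (count: 2)
Total with prefix 'dis': 2

2


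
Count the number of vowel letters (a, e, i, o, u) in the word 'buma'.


Scanning each character of 'buma':
  Position 1: 'b' -> consonant (running count: 0)
  Position 2: 'u' -> vowel (running count: 1)
  Position 3: 'm' -> consonant (running count: 1)
  Position 4: 'a' -> vowel (running count: 2)
Total vowels: 2

2


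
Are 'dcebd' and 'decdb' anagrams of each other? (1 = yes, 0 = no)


Sort characters of 'dcebd': 'bcdde'
Sort characters of 'decdb': 'bcdde'
Sorted forms match -> they ARE anagrams
Result: 1

1


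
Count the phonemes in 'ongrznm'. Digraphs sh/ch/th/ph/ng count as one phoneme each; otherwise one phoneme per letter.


Parsing 'ongrznm' greedily, digraphs first:
  'o' -> vowel phoneme (phonemes so far: 1)
  'ng' -> digraph (1 consonant phoneme) (phonemes so far: 2)
  'r' -> consonant phoneme (phonemes so far: 3)
  'z' -> consonant phoneme (phonemes so far: 4)
  'n' -> consonant phoneme (phonemes so far: 5)
  'm' -> consonant phoneme (phonemes so far: 6)
Total phonemes: 6

6


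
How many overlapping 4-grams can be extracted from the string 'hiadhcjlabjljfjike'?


String 'hiadhcjlabjljfjike' has length L = 18.
Number of overlapping n-grams = L - n + 1
Substituting: 18 - 4 + 1 = 15

15


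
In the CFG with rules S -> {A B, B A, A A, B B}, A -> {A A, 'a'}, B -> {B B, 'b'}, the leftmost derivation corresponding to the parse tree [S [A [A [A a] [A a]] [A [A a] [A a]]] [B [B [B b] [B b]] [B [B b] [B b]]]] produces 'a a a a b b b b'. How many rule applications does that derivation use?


Every bracketed nonterminal node [X ...] in the tree is produced by exactly one rule application.
Reading the tree off as a leftmost derivation:
  Step 1: S  =>  A B   (applied S -> A B)
  Step 2: A B  =>  A A B   (applied A -> A A)
  Step 3: A A B  =>  A A A B   (applied A -> A A)
  Step 4: A A A B  =>  a A A B   (applied A -> a)
  Step 5: a A A B  =>  a a A B   (applied A -> a)
  Step 6: a a A B  =>  a a A A B   (applied A -> A A)
  Step 7: a a A A B  =>  a a a A B   (applied A -> a)
  Step 8: a a a A B  =>  a a a a B   (applied A -> a)
  Step 9: a a a a B  =>  a a a a B B   (applied B -> B B)
  Step 10: a a a a B B  =>  a a a a B B B   (applied B -> B B)
  Step 11: a a a a B B B  =>  a a a a b B B   (applied B -> b)
  Step 12: a a a a b B B  =>  a a a a b b B   (applied B -> b)
  Step 13: a a a a b b B  =>  a a a a b b B B   (applied B -> B B)
  Step 14: a a a a b b B B  =>  a a a a b b b B   (applied B -> b)
  Step 15: a a a a b b b B  =>  a a a a b b b b   (applied B -> b)
Final yield: a a a a b b b b
Total rewrite steps: 15

15


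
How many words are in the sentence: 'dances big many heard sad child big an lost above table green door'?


Counting words by splitting on spaces:
  Word 1: 'dances'
  Word 2: 'big'
  Word 3: 'many'
  Word 4: 'heard'
  Word 5: 'sad'
  Word 6: 'child'
  Word 7: 'big'
  Word 8: 'an'
  Word 9: 'lost'
  Word 10: 'above'
  Word 11: 'table'
  Word 12: 'green'
  Word 13: 'door'
Total words: 13

13


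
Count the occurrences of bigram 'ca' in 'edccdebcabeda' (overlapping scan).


Scanning 'edccdebcabeda' for bigram 'ca':
  Position 0: 'ed' -> no
  Position 1: 'dc' -> no
  Position 2: 'cc' -> no
  Position 3: 'cd' -> no
  Position 4: 'de' -> no
  Position 5: 'eb' -> no
  Position 6: 'bc' -> no
  Position 7: 'ca' -> MATCH
  Position 8: 'ab' -> no
  Position 9: 'be' -> no
  Position 10: 'ed' -> no
  Position 11: 'da' -> no
Total matches: 1

1


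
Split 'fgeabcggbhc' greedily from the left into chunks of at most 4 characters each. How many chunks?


'fgeabcggbhc' has 11 characters.
Chunking with max size 4:
  Chunk 1: 'fgea' (positions 0-3)
  Chunk 2: 'bcgg' (positions 4-7)
  Chunk 3: 'bhc' (positions 8-10)
Total chunks: ceil(11 / 4) = 3

3


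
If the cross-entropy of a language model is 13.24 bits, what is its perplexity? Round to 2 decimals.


Perplexity formula: PP = 2^H
H = 13.24
PP = 2^13.24
Decompose: 2^13.24 = 2^13 * 2^0.24
2^13 = 8192, 2^0.24 ~ 1.1809927
PP ~ 8192 * 1.1809927 = 9674.6921984
Rounded to 2 decimals: 9674.69

9674.69


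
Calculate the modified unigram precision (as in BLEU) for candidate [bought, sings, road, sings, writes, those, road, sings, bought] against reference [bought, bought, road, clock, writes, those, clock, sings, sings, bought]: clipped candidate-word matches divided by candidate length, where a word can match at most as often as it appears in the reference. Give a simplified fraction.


Reference word counts: {'bought': 3, 'clock': 2, 'road': 1, 'sings': 2, 'those': 1, 'writes': 1}
Checking each candidate word (with clipping):
  'bought' -> in reference (ref count 3, used 1/3) -> match (matches: 1)
  'sings' -> in reference (ref count 2, used 1/2) -> match (matches: 2)
  'road' -> in reference (ref count 1, used 1/1) -> match (matches: 3)
  'sings' -> in reference (ref count 2, used 2/2) -> match (matches: 4)
  'writes' -> in reference (ref count 1, used 1/1) -> match (matches: 5)
  'those' -> in reference (ref count 1, used 1/1) -> match (matches: 6)
  'road' -> ref count 1 already used up (1/1) -> clipped, no match (matches: 6)
  'sings' -> ref count 2 already used up (2/2) -> clipped, no match (matches: 6)
  'bought' -> in reference (ref count 3, used 2/3) -> match (matches: 7)
Clipped matches: 7, Candidate length: 9
Precision = 7/9

7/9


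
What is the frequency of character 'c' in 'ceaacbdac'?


Scanning 'ceaacbdac' for 'c':
  Position 0: 'c' -> MATCH (count: 1)
  Position 4: 'c' -> MATCH (count: 2)
  Position 8: 'c' -> MATCH (count: 3)
Total occurrences of 'c': 3

3


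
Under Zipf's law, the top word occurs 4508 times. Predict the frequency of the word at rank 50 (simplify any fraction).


Zipf's law: freq(rank) = f1 / rank
f1 = 4508, rank = 50
freq = 4508 / 50
GCD(4508, 50) = 2
Simplified: 2254/25

2254/25


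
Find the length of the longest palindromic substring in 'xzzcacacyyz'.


Scanning 'xzzcacacyyz' for palindromic substrings.
Substring at positions 3-7: 'cacac'.
Check: reverse('cacac') = 'cacac' -> palindrome confirmed.
Neighbouring characters ('z' / 'y') break symmetry, so it cannot extend further.
No longer palindromic substring exists; longest length = 5

5


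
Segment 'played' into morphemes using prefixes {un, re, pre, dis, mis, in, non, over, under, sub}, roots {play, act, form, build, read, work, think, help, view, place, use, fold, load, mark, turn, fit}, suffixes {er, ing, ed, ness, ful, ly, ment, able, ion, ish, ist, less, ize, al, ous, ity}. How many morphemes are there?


Segmenting 'played' against the inventory:
  'play' -> root (morpheme 1)
  'ed' -> suffix (morpheme 2)
Total morphemes: 2

2


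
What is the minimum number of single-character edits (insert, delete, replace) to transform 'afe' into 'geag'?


Building DP table for s1='afe' (len 3) and s2='geag' (len 4):
       g  e  a  g
    0  1  2  3  4
  a 1  1  2  2  3
  f 2  2  2  3  3
  e 3  3  2  3  4
Edit distance = dp[3][4] = 4

4


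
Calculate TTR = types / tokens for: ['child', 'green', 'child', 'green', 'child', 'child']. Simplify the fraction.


Tokens: 6
Unique types: ('child', 'green') = 2
TTR = 2/6
Simplify: divide both by 2 -> 1/3
TTR = 1/3

1/3


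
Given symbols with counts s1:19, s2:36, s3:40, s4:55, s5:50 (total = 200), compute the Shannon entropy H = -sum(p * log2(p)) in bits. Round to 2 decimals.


Computing entropy H = -sum(p_i * log2(p_i)):
  s1: p = 19/200 = 0.0950, -p*log2(p) = 0.3226
  s2: p = 36/200 = 0.1800, -p*log2(p) = 0.4453
  s3: p = 40/200 = 0.2000, -p*log2(p) = 0.4644
  s4: p = 55/200 = 0.2750, -p*log2(p) = 0.5122
  s5: p = 50/200 = 0.2500, -p*log2(p) = 0.5000
H = sum of terms = 2.2445
Rounded to 2 decimals: 2.24

2.24


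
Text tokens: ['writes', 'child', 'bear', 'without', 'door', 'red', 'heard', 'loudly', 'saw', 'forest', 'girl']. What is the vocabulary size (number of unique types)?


Listing all tokens and tracking unique types:
  Token 1: 'writes' -> NEW (unique so far: 1)
  Token 2: 'child' -> NEW (unique so far: 2)
  Token 3: 'bear' -> NEW (unique so far: 3)
  Token 4: 'without' -> NEW (unique so far: 4)
  Token 5: 'door' -> NEW (unique so far: 5)
  Token 6: 'red' -> NEW (unique so far: 6)
  Token 7: 'heard' -> NEW (unique so far: 7)
  Token 8: 'loudly' -> NEW (unique so far: 8)
  Token 9: 'saw' -> NEW (unique so far: 9)
  Token 10: 'forest' -> NEW (unique so far: 10)
  Token 11: 'girl' -> NEW (unique so far: 11)
Unique types: ('bear', 'child', 'door', 'forest', 'girl', 'heard', 'loudly', 'red', 'saw', 'without', 'writes')
Vocabulary size: 11

11


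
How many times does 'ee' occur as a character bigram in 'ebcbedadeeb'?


Scanning 'ebcbedadeeb' for bigram 'ee':
  Position 0: 'eb' -> no
  Position 1: 'bc' -> no
  Position 2: 'cb' -> no
  Position 3: 'be' -> no
  Position 4: 'ed' -> no
  Position 5: 'da' -> no
  Position 6: 'ad' -> no
  Position 7: 'de' -> no
  Position 8: 'ee' -> MATCH
  Position 9: 'eb' -> no
Total matches: 1

1


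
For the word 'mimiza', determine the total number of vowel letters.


Scanning each character of 'mimiza':
  Position 1: 'm' -> consonant (running count: 0)
  Position 2: 'i' -> vowel (running count: 1)
  Position 3: 'm' -> consonant (running count: 1)
  Position 4: 'i' -> vowel (running count: 2)
  Position 5: 'z' -> consonant (running count: 2)
  Position 6: 'a' -> vowel (running count: 3)
Total vowels: 3

3


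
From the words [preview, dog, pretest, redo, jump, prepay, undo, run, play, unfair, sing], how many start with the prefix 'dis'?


Checking each word for prefix 'dis':
  'preview' -> no (count: 0)
  'dog' -> no (count: 0)
  'pretest' -> no (count: 0)
  'redo' -> no (count: 0)
  'jump' -> no (count: 0)
  'prepay' -> no (count: 0)
  'undo' -> no (count: 0)
  'run' -> no (count: 0)
  'play' -> no (count: 0)
  'unfair' -> no (count: 0)
  'sing' -> no (count: 0)
Total with prefix 'dis': 0

0


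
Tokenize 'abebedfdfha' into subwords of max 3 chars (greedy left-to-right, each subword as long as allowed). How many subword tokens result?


'abebedfdfha' has 11 characters.
Chunking with max size 3:
  Chunk 1: 'abe' (positions 0-2)
  Chunk 2: 'bed' (positions 3-5)
  Chunk 3: 'fdf' (positions 6-8)
  Chunk 4: 'ha' (positions 9-10)
Total chunks: ceil(11 / 3) = 4

4


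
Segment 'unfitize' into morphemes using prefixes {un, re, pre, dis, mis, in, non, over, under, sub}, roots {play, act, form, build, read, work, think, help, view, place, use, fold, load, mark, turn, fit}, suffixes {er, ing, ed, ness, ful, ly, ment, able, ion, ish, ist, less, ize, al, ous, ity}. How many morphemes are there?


Segmenting 'unfitize' against the inventory:
  'un' -> prefix (morpheme 1)
  'fit' -> root (morpheme 2)
  'ize' -> suffix (morpheme 3)
Total morphemes: 3

3


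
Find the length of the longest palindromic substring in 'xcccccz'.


Scanning 'xcccccz' for palindromic substrings.
Substring at positions 1-5: 'ccccc'.
Check: reverse('ccccc') = 'ccccc' -> palindrome confirmed.
Neighbouring characters ('x' / 'z') break symmetry, so it cannot extend further.
No longer palindromic substring exists; longest length = 5

5


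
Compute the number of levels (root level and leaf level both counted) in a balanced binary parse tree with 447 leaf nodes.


In a balanced binary tree with n leaves the deepest leaf is ceil(log2(n)) edges below the root,
so counting node levels inclusive of root and leaves gives ceil(log2(n)) + 1 levels.
log2(447) = 8.8041
ceil(8.8041) = 9
levels = 9 + 1 = 10

10


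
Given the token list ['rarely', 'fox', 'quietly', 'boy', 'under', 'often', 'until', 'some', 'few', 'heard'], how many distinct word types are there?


Listing all tokens and tracking unique types:
  Token 1: 'rarely' -> NEW (unique so far: 1)
  Token 2: 'fox' -> NEW (unique so far: 2)
  Token 3: 'quietly' -> NEW (unique so far: 3)
  Token 4: 'boy' -> NEW (unique so far: 4)
  Token 5: 'under' -> NEW (unique so far: 5)
  Token 6: 'often' -> NEW (unique so far: 6)
  Token 7: 'until' -> NEW (unique so far: 7)
  Token 8: 'some' -> NEW (unique so far: 8)
  Token 9: 'few' -> NEW (unique so far: 9)
  Token 10: 'heard' -> NEW (unique so far: 10)
Unique types: ('boy', 'few', 'fox', 'heard', 'often', 'quietly', 'rarely', 'some', 'under', 'until')
Vocabulary size: 10

10


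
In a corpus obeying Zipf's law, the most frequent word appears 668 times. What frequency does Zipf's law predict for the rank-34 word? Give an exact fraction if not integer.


Zipf's law: freq(rank) = f1 / rank
f1 = 668, rank = 34
freq = 668 / 34
GCD(668, 34) = 2
Simplified: 334/17

334/17


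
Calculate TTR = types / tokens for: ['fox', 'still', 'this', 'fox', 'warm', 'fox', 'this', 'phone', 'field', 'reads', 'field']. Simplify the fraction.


Tokens: 11
Unique types: ('field', 'fox', 'phone', 'reads', 'still', 'this', 'warm') = 7
TTR = 7/11
Already in lowest terms.

7/11


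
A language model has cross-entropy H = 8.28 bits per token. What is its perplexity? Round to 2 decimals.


Perplexity formula: PP = 2^H
H = 8.28
PP = 2^8.28
Decompose: 2^8.28 = 2^8 * 2^0.28
2^8 = 256, 2^0.28 ~ 1.2141949
PP ~ 256 * 1.2141949 = 310.8338944
Rounded to 2 decimals: 310.83

310.83


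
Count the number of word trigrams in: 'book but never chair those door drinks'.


Word trigrams from [7] words:
  Trigram 1: (book but never)
  Trigram 2: (but never chair)
  Trigram 3: (never chair those)
  Trigram 4: (chair those door)
  Trigram 5: (those door drinks)
Total word trigrams: 7 - 2 = 5

5


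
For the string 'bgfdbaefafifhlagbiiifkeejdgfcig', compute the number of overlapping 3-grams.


String 'bgfdbaefafifhlagbiiifkeejdgfcig' has length L = 31.
Number of overlapping n-grams = L - n + 1
Substituting: 31 - 3 + 1 = 29

29


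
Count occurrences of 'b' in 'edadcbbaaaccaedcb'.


Scanning 'edadcbbaaaccaedcb' for 'b':
  Position 5: 'b' -> MATCH (count: 1)
  Position 6: 'b' -> MATCH (count: 2)
  Position 16: 'b' -> MATCH (count: 3)
Total occurrences of 'b': 3

3


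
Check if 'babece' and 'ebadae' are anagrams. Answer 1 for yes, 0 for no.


Sort characters of 'babece': 'abbcee'
Sort characters of 'ebadae': 'aabdee'
Sorted forms differ -> they are NOT anagrams
Result: 0

0


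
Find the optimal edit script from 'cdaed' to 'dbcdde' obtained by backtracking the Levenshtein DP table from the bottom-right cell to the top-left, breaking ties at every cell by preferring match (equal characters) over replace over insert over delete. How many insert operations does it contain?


Edit distance = 4. Backtracking from cell (5, 6) with preference match > replace > insert > delete,
then listing the resulting alignment 'cdaed' -> 'dbcdde' left to right:
  Step 1: insert 'd' [insertion #1]
  Step 2: insert 'b' [insertion #2]
  Step 3: keep 'c'
  Step 4: keep 'd'
  Step 5: replace a->d
  Step 6: keep 'e'
  Step 7: delete 'd'
Total insertions: 2

2


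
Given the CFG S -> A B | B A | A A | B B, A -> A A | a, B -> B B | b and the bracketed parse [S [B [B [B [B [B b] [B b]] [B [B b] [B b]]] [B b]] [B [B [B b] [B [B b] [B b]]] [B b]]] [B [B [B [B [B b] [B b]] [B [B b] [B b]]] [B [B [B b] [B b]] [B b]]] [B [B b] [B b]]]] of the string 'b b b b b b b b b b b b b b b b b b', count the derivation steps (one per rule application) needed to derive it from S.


Every bracketed nonterminal node [X ...] in the tree is produced by exactly one rule application.
Reading the tree off as a leftmost derivation:
  Step 1: S  =>  B B   (applied S -> B B)
  Step 2: B B  =>  B B B   (applied B -> B B)
  Step 3: B B B  =>  B B B B   (applied B -> B B)
  Step 4: B B B B  =>  B B B B B   (applied B -> B B)
  Step 5: B B B B B  =>  B B B B B B   (applied B -> B B)
  Step 6: B B B B B B  =>  b B B B B B   (applied B -> b)
  Step 7: b B B B B B  =>  b b B B B B   (applied B -> b)
  Step 8: b b B B B B  =>  b b B B B B B   (applied B -> B B)
  Step 9: b b B B B B B  =>  b b b B B B B   (applied B -> b)
  Step 10: b b b B B B B  =>  b b b b B B B   (applied B -> b)
  Step 11: b b b b B B B  =>  b b b b b B B   (applied B -> b)
  Step 12: b b b b b B B  =>  b b b b b B B B   (applied B -> B B)
  Step 13: b b b b b B B B  =>  b b b b b B B B B   (applied B -> B B)
  Step 14: b b b b b B B B B  =>  b b b b b b B B B   (applied B -> b)
  Step 15: b b b b b b B B B  =>  b b b b b b B B B B   (applied B -> B B)
  Step 16: b b b b b b B B B B  =>  b b b b b b b B B B   (applied B -> b)
  Step 17: b b b b b b b B B B  =>  b b b b b b b b B B   (applied B -> b)
  Step 18: b b b b b b b b B B  =>  b b b b b b b b b B   (applied B -> b)
  Step 19: b b b b b b b b b B  =>  b b b b b b b b b B B   (applied B -> B B)
  Step 20: b b b b b b b b b B B  =>  b b b b b b b b b B B B   (applied B -> B B)
  Step 21: b b b b b b b b b B B B  =>  b b b b b b b b b B B B B   (applied B -> B B)
  Step 22: b b b b b b b b b B B B B  =>  b b b b b b b b b B B B B B   (applied B -> B B)
  Step 23: b b b b b b b b b B B B B B  =>  b b b b b b b b b b B B B B   (applied B -> b)
  Step 24: b b b b b b b b b b B B B B  =>  b b b b b b b b b b b B B B   (applied B -> b)
  Step 25: b b b b b b b b b b b B B B  =>  b b b b b b b b b b b B B B B   (applied B -> B B)
  Step 26: b b b b b b b b b b b B B B B  =>  b b b b b b b b b b b b B B B   (applied B -> b)
  Step 27: b b b b b b b b b b b b B B B  =>  b b b b b b b b b b b b b B B   (applied B -> b)
  Step 28: b b b b b b b b b b b b b B B  =>  b b b b b b b b b b b b b B B B   (applied B -> B B)
  Step 29: b b b b b b b b b b b b b B B B  =>  b b b b b b b b b b b b b B B B B   (applied B -> B B)
  Step 30: b b b b b b b b b b b b b B B B B  =>  b b b b b b b b b b b b b b B B B   (applied B -> b)
  Step 31: b b b b b b b b b b b b b b B B B  =>  b b b b b b b b b b b b b b b B B   (applied B -> b)
  Step 32: b b b b b b b b b b b b b b b B B  =>  b b b b b b b b b b b b b b b b B   (applied B -> b)
  Step 33: b b b b b b b b b b b b b b b b B  =>  b b b b b b b b b b b b b b b b B B   (applied B -> B B)
  Step 34: b b b b b b b b b b b b b b b b B B  =>  b b b b b b b b b b b b b b b b b B   (applied B -> b)
  Step 35: b b b b b b b b b b b b b b b b b B  =>  b b b b b b b b b b b b b b b b b b   (applied B -> b)
Final yield: b b b b b b b b b b b b b b b b b b
Total rewrite steps: 35

35


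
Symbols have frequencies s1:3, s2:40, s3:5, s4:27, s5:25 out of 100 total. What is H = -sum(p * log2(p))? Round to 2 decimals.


Computing entropy H = -sum(p_i * log2(p_i)):
  s1: p = 3/100 = 0.0300, -p*log2(p) = 0.1518
  s2: p = 40/100 = 0.4000, -p*log2(p) = 0.5288
  s3: p = 5/100 = 0.0500, -p*log2(p) = 0.2161
  s4: p = 27/100 = 0.2700, -p*log2(p) = 0.5100
  s5: p = 25/100 = 0.2500, -p*log2(p) = 0.5000
H = sum of terms = 1.9067
Rounded to 2 decimals: 1.91

1.91


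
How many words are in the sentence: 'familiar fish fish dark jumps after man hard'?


Counting words by splitting on spaces:
  Word 1: 'familiar'
  Word 2: 'fish'
  Word 3: 'fish'
  Word 4: 'dark'
  Word 5: 'jumps'
  Word 6: 'after'
  Word 7: 'man'
  Word 8: 'hard'
Total words: 8

8


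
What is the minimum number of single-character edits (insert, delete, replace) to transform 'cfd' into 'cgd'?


Building DP table for s1='cfd' (len 3) and s2='cgd' (len 3):
       c  g  d
    0  1  2  3
  c 1  0  1  2
  f 2  1  1  2
  d 3  2  2  1
Edit distance = dp[3][3] = 1

1


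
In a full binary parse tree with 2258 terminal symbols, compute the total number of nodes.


Leaf nodes (terminals): 2258
Internal nodes = n - 1 = 2258 - 1 = 2257
Total = leaves + internal = 2258 + 2257 = 4515

4515


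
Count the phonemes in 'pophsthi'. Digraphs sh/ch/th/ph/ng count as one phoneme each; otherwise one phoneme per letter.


Parsing 'pophsthi' greedily, digraphs first:
  'p' -> consonant phoneme (phonemes so far: 1)
  'o' -> vowel phoneme (phonemes so far: 2)
  'ph' -> digraph (1 consonant phoneme) (phonemes so far: 3)
  's' -> consonant phoneme (phonemes so far: 4)
  'th' -> digraph (1 consonant phoneme) (phonemes so far: 5)
  'i' -> vowel phoneme (phonemes so far: 6)
Total phonemes: 6

6


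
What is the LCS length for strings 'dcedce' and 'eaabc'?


DP table for LCS of 'dcedce' and 'eaabc':
       e  a  a  b  c
    0  0  0  0  0  0
  d 0  0  0  0  0  0
  c 0  0  0  0  0  1
  e 0  1  1  1  1  1
  d 0  1  1  1  1  1
  c 0  1  1  1  1  2
  e 0  1  1  1  1  2
LCS: 'ec'
LCS length = 2

2


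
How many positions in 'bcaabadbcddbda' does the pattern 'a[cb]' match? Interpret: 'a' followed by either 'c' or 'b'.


Pattern: a[cb] means 'a' followed by either 'c' or 'b'.
Scanning 'bcaabadbcddbda' position-by-position:
  Pos 0: window 'bc' -> no
  Pos 1: window 'ca' -> no
  Pos 2: window 'aa' -> no
  Pos 3: window 'ab' -> MATCH
  Pos 4: window 'ba' -> no
  Pos 5: window 'ad' -> no
  Pos 6: window 'db' -> no
  Pos 7: window 'bc' -> no
  Pos 8: window 'cd' -> no
  Pos 9: window 'dd' -> no
  Pos 10: window 'db' -> no
  Pos 11: window 'bd' -> no
  Pos 12: window 'da' -> no
  Pos 13: window 'a' -> no
Total matches: 1

1


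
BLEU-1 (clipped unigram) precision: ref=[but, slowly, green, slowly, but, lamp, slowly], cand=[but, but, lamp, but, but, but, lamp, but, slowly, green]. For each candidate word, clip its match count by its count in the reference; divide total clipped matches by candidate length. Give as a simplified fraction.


Reference word counts: {'but': 2, 'green': 1, 'lamp': 1, 'slowly': 3}
Checking each candidate word (with clipping):
  'but' -> in reference (ref count 2, used 1/2) -> match (matches: 1)
  'but' -> in reference (ref count 2, used 2/2) -> match (matches: 2)
  'lamp' -> in reference (ref count 1, used 1/1) -> match (matches: 3)
  'but' -> ref count 2 already used up (2/2) -> clipped, no match (matches: 3)
  'but' -> ref count 2 already used up (2/2) -> clipped, no match (matches: 3)
  'but' -> ref count 2 already used up (2/2) -> clipped, no match (matches: 3)
  'lamp' -> ref count 1 already used up (1/1) -> clipped, no match (matches: 3)
  'but' -> ref count 2 already used up (2/2) -> clipped, no match (matches: 3)
  'slowly' -> in reference (ref count 3, used 1/3) -> match (matches: 4)
  'green' -> in reference (ref count 1, used 1/1) -> match (matches: 5)
Clipped matches: 5, Candidate length: 10
Precision = 5/10 = 1/2

1/2


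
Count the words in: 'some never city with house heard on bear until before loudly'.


Counting words by splitting on spaces:
  Word 1: 'some'
  Word 2: 'never'
  Word 3: 'city'
  Word 4: 'with'
  Word 5: 'house'
  Word 6: 'heard'
  Word 7: 'on'
  Word 8: 'bear'
  Word 9: 'until'
  Word 10: 'before'
  Word 11: 'loudly'
Total words: 11

11


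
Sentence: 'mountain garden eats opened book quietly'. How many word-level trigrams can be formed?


Word trigrams from [6] words:
  Trigram 1: (mountain garden eats)
  Trigram 2: (garden eats opened)
  Trigram 3: (eats opened book)
  Trigram 4: (opened book quietly)
Total word trigrams: 6 - 2 = 4

4


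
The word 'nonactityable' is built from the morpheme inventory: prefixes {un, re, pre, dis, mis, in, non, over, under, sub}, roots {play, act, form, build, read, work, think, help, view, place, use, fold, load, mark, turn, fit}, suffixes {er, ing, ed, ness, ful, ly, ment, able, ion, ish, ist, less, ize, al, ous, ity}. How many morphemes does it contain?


Segmenting 'nonactityable' against the inventory:
  'non' -> prefix (morpheme 1)
  'act' -> root (morpheme 2)
  'ity' -> suffix (morpheme 3)
  'able' -> suffix (morpheme 4)
Total morphemes: 4

4


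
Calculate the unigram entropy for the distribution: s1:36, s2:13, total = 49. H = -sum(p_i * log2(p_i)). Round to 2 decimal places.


Computing entropy H = -sum(p_i * log2(p_i)):
  s1: p = 36/49 = 0.7347, -p*log2(p) = 0.3268
  s2: p = 13/49 = 0.2653, -p*log2(p) = 0.5079
H = sum of terms = 0.8347
Rounded to 2 decimals: 0.83

0.83


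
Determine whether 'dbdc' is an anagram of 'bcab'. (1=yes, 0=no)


Sort characters of 'dbdc': 'bcdd'
Sort characters of 'bcab': 'abbc'
Sorted forms differ -> they are NOT anagrams
Result: 0

0


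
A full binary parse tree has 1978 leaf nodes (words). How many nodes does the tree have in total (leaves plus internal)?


Leaf nodes (terminals): 1978
Internal nodes = n - 1 = 1978 - 1 = 1977
Total = leaves + internal = 1978 + 1977 = 3955

3955


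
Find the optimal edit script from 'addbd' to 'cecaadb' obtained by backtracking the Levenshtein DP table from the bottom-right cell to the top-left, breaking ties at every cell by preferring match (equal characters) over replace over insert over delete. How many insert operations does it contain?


Edit distance = 5. Backtracking from cell (5, 7) with preference match > replace > insert > delete,
then listing the resulting alignment 'addbd' -> 'cecaadb' left to right:
  Step 1: insert 'c' [insertion #1]
  Step 2: insert 'e' [insertion #2]
  Step 3: insert 'c' [insertion #3]
  Step 4: keep 'a'
  Step 5: replace d->a
  Step 6: keep 'd'
  Step 7: keep 'b'
  Step 8: delete 'd'
Total insertions: 3

3


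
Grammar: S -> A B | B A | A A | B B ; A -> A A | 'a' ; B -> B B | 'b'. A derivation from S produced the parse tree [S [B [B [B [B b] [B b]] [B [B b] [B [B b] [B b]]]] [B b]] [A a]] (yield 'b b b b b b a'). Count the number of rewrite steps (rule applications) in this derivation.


Every bracketed nonterminal node [X ...] in the tree is produced by exactly one rule application.
Reading the tree off as a leftmost derivation:
  Step 1: S  =>  B A   (applied S -> B A)
  Step 2: B A  =>  B B A   (applied B -> B B)
  Step 3: B B A  =>  B B B A   (applied B -> B B)
  Step 4: B B B A  =>  B B B B A   (applied B -> B B)
  Step 5: B B B B A  =>  b B B B A   (applied B -> b)
  Step 6: b B B B A  =>  b b B B A   (applied B -> b)
  Step 7: b b B B A  =>  b b B B B A   (applied B -> B B)
  Step 8: b b B B B A  =>  b b b B B A   (applied B -> b)
  Step 9: b b b B B A  =>  b b b B B B A   (applied B -> B B)
  Step 10: b b b B B B A  =>  b b b b B B A   (applied B -> b)
  Step 11: b b b b B B A  =>  b b b b b B A   (applied B -> b)
  Step 12: b b b b b B A  =>  b b b b b b A   (applied B -> b)
  Step 13: b b b b b b A  =>  b b b b b b a   (applied A -> a)
Final yield: b b b b b b a
Total rewrite steps: 13

13
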